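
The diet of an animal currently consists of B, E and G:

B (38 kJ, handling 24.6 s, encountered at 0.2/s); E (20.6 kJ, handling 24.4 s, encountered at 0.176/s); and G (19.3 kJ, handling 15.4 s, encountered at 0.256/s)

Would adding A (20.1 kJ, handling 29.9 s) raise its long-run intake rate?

No

On B, E and G alone, R = ΣλE/(1+Σλh) = 16.17/14.16 = 1.142 kJ/s.
A: E/h = 20.1/29.9 = 0.6722 kJ/s.
Since 0.6722 < R, time spent handling A is better spent searching.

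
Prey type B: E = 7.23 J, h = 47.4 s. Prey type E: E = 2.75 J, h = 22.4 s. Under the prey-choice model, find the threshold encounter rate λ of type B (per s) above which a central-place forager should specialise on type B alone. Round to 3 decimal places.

Drop type E once their profitability E₂/h₂ falls below the rate achievable on type B alone: E₂/h₂ = λE₁/(1 + λh₁).
Solve for λ: λE₁h₂ = E₂(1 + λh₁) → λ(E₁h₂ − E₂h₁) = E₂ → λ = E₂/(E₁h₂ − E₂h₁).
λ = 2.75/(7.23×22.4 − 2.75×47.4) = 2.75/31.6 = 0.08702 per s.

0.087 per s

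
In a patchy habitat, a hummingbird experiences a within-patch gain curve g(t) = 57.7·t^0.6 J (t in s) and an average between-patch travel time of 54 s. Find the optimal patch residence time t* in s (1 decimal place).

By the marginal value theorem, leave when the instantaneous gain rate g'(t) equals the habitat-wide average g(t)/(T + t).
g'(t) = 0.6·57.7·t^-0.4. Setting 0.6·57.7·t^-0.4 = 57.7·t^0.6/(54+t) gives 0.6(54+t) = t, so 0.40·t = 0.6×54.
t* = 0.6×54/0.40 = 81 s.

81.0 s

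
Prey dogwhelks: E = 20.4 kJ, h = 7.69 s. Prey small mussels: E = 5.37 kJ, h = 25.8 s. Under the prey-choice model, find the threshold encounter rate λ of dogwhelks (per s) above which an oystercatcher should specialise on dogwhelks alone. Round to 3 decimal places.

0.011 per s

The zero-one rule: include small mussels iff E₂/h₂ > λE₁/(1+λh₁). Equality gives the switch point.
λE₁h₂ = E₂ + λE₂h₁ ⇒ λ = E₂/(E₁h₂ − E₂h₁) = 5.37/(526.3 − 41.3) = 0.01107 per s.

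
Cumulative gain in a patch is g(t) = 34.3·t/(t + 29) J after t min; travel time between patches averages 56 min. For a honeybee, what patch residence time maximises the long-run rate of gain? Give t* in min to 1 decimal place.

40.3 min

Maximise g(t)/(T+t): set derivative to zero → g'(t)(T+t) = g(t).
g'(t) = 34.3·29/(t + 29)². Setting 34.3·29/(t+29)² = 34.3t/[(t+29)(56+t)] gives 29(56+t) = t(t+29), so t² = 29×56 = 1624.
t* = √1624 = 40.3 min.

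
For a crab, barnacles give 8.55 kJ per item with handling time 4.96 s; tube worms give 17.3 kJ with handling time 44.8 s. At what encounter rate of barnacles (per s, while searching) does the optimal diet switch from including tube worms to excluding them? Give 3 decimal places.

0.058 per s

Drop tube worms once their profitability E₂/h₂ falls below the rate achievable on barnacles alone: E₂/h₂ = λE₁/(1 + λh₁).
Solve for λ: λE₁h₂ = E₂(1 + λh₁) → λ(E₁h₂ − E₂h₁) = E₂ → λ = E₂/(E₁h₂ − E₂h₁).
λ = 17.3/(8.55×44.8 − 17.3×4.96) = 17.3/297.2 = 0.0582 per s.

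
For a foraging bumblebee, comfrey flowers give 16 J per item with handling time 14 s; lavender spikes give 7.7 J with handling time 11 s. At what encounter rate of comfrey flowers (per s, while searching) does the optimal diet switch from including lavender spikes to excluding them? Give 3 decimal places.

At the threshold, the rate on comfrey flowers alone equals the profitability of lavender spikes: λ·16/(1 + λ·14) = 7.7/11 = 0.7.
Rearranging, λ(16 − 0.7×14) = 0.7, so λ = 0.7/6.2 = 0.1129 per s.

0.113 per s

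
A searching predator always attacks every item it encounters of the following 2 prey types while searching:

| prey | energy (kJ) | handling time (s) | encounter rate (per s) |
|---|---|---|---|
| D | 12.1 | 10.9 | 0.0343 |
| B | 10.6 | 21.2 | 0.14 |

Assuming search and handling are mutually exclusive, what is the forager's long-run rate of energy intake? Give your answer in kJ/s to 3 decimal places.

0.437 kJ/s

R = Σλ_iE_i / (1 + Σλ_ih_i)
Numerator: 0.0343×12.1 + 0.14×10.6 = 1.899
Denominator: 1 + 0.0343×10.9 + 0.14×21.2 = 4.342
R = 1.899/4.342 = 0.4374 kJ/s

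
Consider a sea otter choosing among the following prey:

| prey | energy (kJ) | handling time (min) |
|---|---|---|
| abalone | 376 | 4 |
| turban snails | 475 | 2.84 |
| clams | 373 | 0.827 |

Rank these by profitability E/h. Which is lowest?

Profitability E/h (kJ/min): abalone = 376/4 = 94, turban snails = 475/2.84 = 167, clams = 373/0.827 = 451.
Ranked: clams > turban snails > abalone.

abalone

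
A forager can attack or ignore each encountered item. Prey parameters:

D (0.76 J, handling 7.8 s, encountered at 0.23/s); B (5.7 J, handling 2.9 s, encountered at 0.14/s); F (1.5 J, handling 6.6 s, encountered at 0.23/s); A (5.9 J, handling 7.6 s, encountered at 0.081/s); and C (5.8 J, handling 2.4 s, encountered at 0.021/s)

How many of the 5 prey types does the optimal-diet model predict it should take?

Profitabilities (E/h, J/s): C 2.42, B 1.97, A 0.776, F 0.227, D 0.0974. Add prey in this order while the next type's profitability exceeds the intake rate on those already taken.
Rate on top 1: 0.116. B: 1.97 > 0.116 → include.
Rate on top 2: 0.6316. A: 0.776 > 0.6316 → include.
Rate on top 3: 0.6746. F: 0.227 < 0.6746 → exclude; stop.
Optimal diet: C, B, A — 3 of 5 types.

3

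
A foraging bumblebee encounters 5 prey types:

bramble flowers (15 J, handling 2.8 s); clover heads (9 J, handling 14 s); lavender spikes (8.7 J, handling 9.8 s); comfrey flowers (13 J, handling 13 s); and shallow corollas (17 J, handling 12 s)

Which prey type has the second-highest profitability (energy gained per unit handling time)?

shallow corollas

In descending order of E/h:
bramble flowers: 15/2.8 = 5.36 J/s
shallow corollas: 17/12 = 1.42 J/s
comfrey flowers: 13/13 = 1 J/s
lavender spikes: 8.7/9.8 = 0.888 J/s
clover heads: 9/14 = 0.643 J/s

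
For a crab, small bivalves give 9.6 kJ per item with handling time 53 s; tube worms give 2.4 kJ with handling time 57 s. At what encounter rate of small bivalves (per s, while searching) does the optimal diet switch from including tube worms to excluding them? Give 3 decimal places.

The zero-one rule: include tube worms iff E₂/h₂ > λE₁/(1+λh₁). Equality gives the switch point.
λE₁h₂ = E₂ + λE₂h₁ ⇒ λ = E₂/(E₁h₂ − E₂h₁) = 2.4/(547.2 − 127.2) = 0.005714 per s.

0.006 per s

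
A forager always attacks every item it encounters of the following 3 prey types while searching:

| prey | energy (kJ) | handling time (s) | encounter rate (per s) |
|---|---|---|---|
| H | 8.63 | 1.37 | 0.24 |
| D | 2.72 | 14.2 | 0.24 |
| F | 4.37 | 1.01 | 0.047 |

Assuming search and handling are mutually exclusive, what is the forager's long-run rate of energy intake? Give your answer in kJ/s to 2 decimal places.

R = Σλ_iE_i / (1 + Σλ_ih_i)
Numerator: 0.24×8.63 + 0.24×2.72 + 0.047×4.37 = 2.929
Denominator: 1 + 0.24×1.37 + 0.24×14.2 + 0.047×1.01 = 4.784
R = 2.929/4.784 = 0.6123 kJ/s

0.61 kJ/s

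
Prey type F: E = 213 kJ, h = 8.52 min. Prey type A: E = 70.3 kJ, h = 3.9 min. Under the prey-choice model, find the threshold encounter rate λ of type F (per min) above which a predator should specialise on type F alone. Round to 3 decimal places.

At the threshold, the rate on type F alone equals the profitability of type A: λ·213/(1 + λ·8.52) = 70.3/3.9 = 18.03.
Rearranging, λ(213 − 18.03×8.52) = 18.03, so λ = 18.03/59.42 = 0.3034 per min.

0.303 per min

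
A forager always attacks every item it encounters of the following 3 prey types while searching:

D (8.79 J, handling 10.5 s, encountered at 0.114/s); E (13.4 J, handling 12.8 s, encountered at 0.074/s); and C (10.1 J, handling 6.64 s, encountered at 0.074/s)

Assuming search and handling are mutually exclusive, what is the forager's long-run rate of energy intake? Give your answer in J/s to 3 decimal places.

Energy encountered per unit search time: 0.114×8.79 + 0.074×13.4 + 0.074×10.1 = 2.741 J/s.
Handling time per unit search time: 0.114×10.5 + 0.074×12.8 + 0.074×6.64 = 2.636.
Rate = 2.741/(1 + 2.636) = 0.754 J/s.

0.754 J/s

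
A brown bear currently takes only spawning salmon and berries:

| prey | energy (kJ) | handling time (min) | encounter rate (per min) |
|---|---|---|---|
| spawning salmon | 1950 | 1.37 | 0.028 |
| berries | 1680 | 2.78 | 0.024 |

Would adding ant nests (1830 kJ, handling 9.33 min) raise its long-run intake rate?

Yes

Intake rate on the current diet: R = (0.028×1950 + 0.024×1680) / (1 + 0.028×1.37 + 0.024×2.78) = 94.92/1.105 = 85.89 kJ/min.
ant nests: E/h = 1830/9.33 = 196.1 kJ/min.
196.1 > 85.89, so adding ant nests raises the average — include it.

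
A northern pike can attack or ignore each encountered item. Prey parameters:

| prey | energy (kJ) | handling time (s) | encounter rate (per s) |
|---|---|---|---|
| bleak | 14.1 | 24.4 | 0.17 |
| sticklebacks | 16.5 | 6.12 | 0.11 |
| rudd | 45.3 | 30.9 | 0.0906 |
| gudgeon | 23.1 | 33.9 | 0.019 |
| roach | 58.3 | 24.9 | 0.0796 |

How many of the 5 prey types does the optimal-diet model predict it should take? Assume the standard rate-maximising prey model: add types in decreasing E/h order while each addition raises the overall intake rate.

2

Profitabilities (E/h, kJ/s): sticklebacks 2.7, roach 2.34, rudd 1.47, gudgeon 0.681, bleak 0.578. Add prey in this order while the next type's profitability exceeds the intake rate on those already taken.
Rate on top 1: 1.085. roach: 2.34 > 1.085 → include.
Rate on top 2: 1.766. rudd: 1.47 < 1.766 → exclude; stop.
Optimal diet: sticklebacks, roach — 2 of 5 types.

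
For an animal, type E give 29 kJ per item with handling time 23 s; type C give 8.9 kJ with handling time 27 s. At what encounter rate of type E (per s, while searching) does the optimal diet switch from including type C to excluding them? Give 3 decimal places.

0.015 per s

At the threshold, the rate on type E alone equals the profitability of type C: λ·29/(1 + λ·23) = 8.9/27 = 0.3296.
Rearranging, λ(29 − 0.3296×23) = 0.3296, so λ = 0.3296/21.42 = 0.01539 per s.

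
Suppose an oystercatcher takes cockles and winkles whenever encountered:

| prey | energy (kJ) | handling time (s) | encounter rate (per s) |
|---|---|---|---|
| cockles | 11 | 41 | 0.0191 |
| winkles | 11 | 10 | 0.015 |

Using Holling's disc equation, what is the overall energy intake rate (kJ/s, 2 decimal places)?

0.19 kJ/s

R = (0.0191×11 + 0.015×11) / (1 + 0.0191×41 + 0.015×10) = 0.3751/1.933 = 0.194 kJ/s.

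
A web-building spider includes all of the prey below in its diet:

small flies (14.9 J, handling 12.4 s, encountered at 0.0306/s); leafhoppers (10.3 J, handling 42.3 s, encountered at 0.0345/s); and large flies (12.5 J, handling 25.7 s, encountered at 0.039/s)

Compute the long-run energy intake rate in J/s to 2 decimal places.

R = Σλ_iE_i / (1 + Σλ_ih_i)
Numerator: 0.0306×14.9 + 0.0345×10.3 + 0.039×12.5 = 1.299
Denominator: 1 + 0.0306×12.4 + 0.0345×42.3 + 0.039×25.7 = 3.841
R = 1.299/3.841 = 0.3381 J/s

0.34 J/s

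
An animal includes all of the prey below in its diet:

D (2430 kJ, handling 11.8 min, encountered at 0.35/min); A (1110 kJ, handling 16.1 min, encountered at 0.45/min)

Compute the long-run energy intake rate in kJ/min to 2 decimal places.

R = Σλ_iE_i / (1 + Σλ_ih_i)
Numerator: 0.35×2430 + 0.45×1110 = 1350
Denominator: 1 + 0.35×11.8 + 0.45×16.1 = 12.38
R = 1350/12.38 = 109.1 kJ/min

109.09 kJ/min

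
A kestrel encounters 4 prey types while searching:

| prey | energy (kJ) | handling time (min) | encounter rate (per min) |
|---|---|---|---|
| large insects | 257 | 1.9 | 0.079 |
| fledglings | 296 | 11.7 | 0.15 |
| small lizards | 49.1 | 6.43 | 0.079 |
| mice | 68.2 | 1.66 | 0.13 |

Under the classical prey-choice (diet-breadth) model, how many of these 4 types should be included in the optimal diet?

3

Profitabilities (E/h, kJ/min): large insects 135, mice 41.1, fledglings 25.3, small lizards 7.64. Add prey in this order while the next type's profitability exceeds the intake rate on those already taken.
Rate on top 1: 17.65. mice: 41.1 > 17.65 → include.
Rate on top 2: 21.36. fledglings: 25.3 > 21.36 → include.
Rate on top 3: 23.57. small lizards: 7.64 < 23.57 → exclude; stop.
Optimal diet: large insects, mice, fledglings — 3 of 4 types.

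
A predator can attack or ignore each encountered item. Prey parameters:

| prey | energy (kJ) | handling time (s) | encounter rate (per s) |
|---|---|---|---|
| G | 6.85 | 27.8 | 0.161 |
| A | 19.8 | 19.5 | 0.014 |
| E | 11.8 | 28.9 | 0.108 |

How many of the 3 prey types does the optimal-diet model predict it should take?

E/h in descending order: A 1.02, E 0.408, G 0.246 kJ/s. The optimal diet is the largest prefix of this list for which every included type satisfies E_i/h_i > R on the types above it.
Rate on top 1: 0.2178. E: 0.408 > 0.2178 → include.
Rate on top 2: 0.3531. G: 0.246 < 0.3531 → exclude; stop.
Optimal diet: A, E — 2 of 3 types.

2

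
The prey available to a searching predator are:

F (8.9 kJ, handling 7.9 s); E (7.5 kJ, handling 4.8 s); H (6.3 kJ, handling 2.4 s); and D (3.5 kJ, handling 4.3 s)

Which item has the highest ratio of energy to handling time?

H

Profitability E/h (kJ/s): F = 8.9/7.9 = 1.13, E = 7.5/4.8 = 1.56, H = 6.3/2.4 = 2.62, D = 3.5/4.3 = 0.814.
Ranked: H > E > F > D.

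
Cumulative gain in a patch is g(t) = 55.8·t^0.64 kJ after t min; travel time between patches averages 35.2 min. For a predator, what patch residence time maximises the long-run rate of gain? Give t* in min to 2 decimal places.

Maximise g(t)/(T+t): set derivative to zero → g'(t)(T+t) = g(t).
g'(t) = 0.64·55.8·t^-0.36. Setting 0.64·55.8·t^-0.36 = 55.8·t^0.64/(35.2+t) gives 0.64(35.2+t) = t, so 0.36·t = 0.64×35.2.
t* = 0.64×35.2/0.36 = 62.58 min.

62.58 min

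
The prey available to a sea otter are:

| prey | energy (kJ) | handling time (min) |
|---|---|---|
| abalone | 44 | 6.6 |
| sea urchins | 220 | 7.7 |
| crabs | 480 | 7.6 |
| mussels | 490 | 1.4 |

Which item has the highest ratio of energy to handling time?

mussels

Profitability E/h (kJ/min): abalone = 44/6.6 = 6.67, sea urchins = 220/7.7 = 28.6, crabs = 480/7.6 = 63.2, mussels = 490/1.4 = 350.
Ranked: mussels > crabs > sea urchins > abalone.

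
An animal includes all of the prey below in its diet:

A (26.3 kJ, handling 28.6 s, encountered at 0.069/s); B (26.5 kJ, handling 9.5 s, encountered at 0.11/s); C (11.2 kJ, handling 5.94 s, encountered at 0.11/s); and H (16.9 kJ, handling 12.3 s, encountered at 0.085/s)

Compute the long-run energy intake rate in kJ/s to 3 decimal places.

1.294 kJ/s

R = (0.069×26.3 + 0.11×26.5 + 0.11×11.2 + 0.085×16.9) / (1 + 0.069×28.6 + 0.11×9.5 + 0.11×5.94 + 0.085×12.3) = 7.398/5.717 = 1.294 kJ/s.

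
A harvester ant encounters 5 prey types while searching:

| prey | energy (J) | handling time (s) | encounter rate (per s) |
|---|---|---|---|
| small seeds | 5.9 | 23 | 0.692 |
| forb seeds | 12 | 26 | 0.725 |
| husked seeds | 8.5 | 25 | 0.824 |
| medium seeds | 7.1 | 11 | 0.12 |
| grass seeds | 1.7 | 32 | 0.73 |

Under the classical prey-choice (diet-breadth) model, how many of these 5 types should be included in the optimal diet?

2

Profitabilities (E/h, J/s): medium seeds 0.645, forb seeds 0.462, husked seeds 0.34, small seeds 0.257, grass seeds 0.0531. Add prey in this order while the next type's profitability exceeds the intake rate on those already taken.
Rate on top 1: 0.3672. forb seeds: 0.462 > 0.3672 → include.
Rate on top 2: 0.4512. husked seeds: 0.34 < 0.4512 → exclude; stop.
Optimal diet: medium seeds, forb seeds — 2 of 5 types.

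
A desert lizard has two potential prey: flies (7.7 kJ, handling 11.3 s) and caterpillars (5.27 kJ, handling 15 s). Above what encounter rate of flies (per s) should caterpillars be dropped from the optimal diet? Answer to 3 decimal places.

0.094 per s

Drop caterpillars once their profitability E₂/h₂ falls below the rate achievable on flies alone: E₂/h₂ = λE₁/(1 + λh₁).
Solve for λ: λE₁h₂ = E₂(1 + λh₁) → λ(E₁h₂ − E₂h₁) = E₂ → λ = E₂/(E₁h₂ − E₂h₁).
λ = 5.27/(7.7×15 − 5.27×11.3) = 5.27/55.95 = 0.09419 per s.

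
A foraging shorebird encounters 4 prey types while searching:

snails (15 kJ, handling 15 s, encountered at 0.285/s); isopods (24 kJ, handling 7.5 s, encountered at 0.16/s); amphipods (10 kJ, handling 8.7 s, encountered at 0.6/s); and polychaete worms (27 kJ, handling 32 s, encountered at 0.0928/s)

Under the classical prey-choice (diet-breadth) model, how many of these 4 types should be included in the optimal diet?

E/h in descending order: isopods 3.2, amphipods 1.15, snails 1, polychaete worms 0.844 kJ/s. The optimal diet is the largest prefix of this list for which every included type satisfies E_i/h_i > R on the types above it.
Rate on top 1: 1.745. amphipods: 1.15 < 1.745 → exclude; stop.
Optimal diet: isopods — 1 of 4 types.

1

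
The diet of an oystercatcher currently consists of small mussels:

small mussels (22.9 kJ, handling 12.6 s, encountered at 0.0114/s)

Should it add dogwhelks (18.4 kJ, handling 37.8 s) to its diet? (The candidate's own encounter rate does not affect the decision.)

On small mussels alone, R = ΣλE/(1+Σλh) = 0.2611/1.144 = 0.2283 kJ/s.
dogwhelks: E/h = 18.4/37.8 = 0.4868 kJ/s.
Since 0.4868 > R, including dogwhelks increases the long-run rate.

Yes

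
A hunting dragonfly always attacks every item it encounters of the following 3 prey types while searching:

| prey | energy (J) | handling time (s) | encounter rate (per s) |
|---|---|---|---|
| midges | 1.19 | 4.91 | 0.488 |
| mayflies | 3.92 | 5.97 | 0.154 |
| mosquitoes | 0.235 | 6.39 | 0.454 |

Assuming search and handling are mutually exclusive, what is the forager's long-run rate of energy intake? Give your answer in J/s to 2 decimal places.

0.18 J/s

Energy encountered per unit search time: 0.488×1.19 + 0.154×3.92 + 0.454×0.235 = 1.291 J/s.
Handling time per unit search time: 0.488×4.91 + 0.154×5.97 + 0.454×6.39 = 6.217.
Rate = 1.291/(1 + 6.217) = 0.1789 J/s.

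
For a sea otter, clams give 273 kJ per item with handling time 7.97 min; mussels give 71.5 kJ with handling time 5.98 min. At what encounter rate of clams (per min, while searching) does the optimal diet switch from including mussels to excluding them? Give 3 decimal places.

0.067 per min

Drop mussels once their profitability E₂/h₂ falls below the rate achievable on clams alone: E₂/h₂ = λE₁/(1 + λh₁).
Solve for λ: λE₁h₂ = E₂(1 + λh₁) → λ(E₁h₂ − E₂h₁) = E₂ → λ = E₂/(E₁h₂ − E₂h₁).
λ = 71.5/(273×5.98 − 71.5×7.97) = 71.5/1063 = 0.06728 per min.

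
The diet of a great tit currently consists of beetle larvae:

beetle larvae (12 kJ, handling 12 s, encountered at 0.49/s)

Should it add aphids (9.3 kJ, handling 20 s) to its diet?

No

On beetle larvae alone, R = ΣλE/(1+Σλh) = 5.88/6.88 = 0.8547 kJ/s.
aphids: E/h = 9.3/20 = 0.465 kJ/s.
Since 0.465 < R, time spent handling aphids is better spent searching.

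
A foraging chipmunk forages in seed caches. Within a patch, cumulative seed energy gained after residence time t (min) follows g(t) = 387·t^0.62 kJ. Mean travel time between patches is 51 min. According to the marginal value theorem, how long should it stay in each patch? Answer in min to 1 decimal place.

83.2 min

By the marginal value theorem, leave when the instantaneous gain rate g'(t) equals the habitat-wide average g(t)/(T + t).
g'(t) = 0.62·387·t^-0.38. Setting 0.62·387·t^-0.38 = 387·t^0.62/(51+t) gives 0.62(51+t) = t, so 0.38·t = 0.62×51.
t* = 0.62×51/0.38 = 83.21 min.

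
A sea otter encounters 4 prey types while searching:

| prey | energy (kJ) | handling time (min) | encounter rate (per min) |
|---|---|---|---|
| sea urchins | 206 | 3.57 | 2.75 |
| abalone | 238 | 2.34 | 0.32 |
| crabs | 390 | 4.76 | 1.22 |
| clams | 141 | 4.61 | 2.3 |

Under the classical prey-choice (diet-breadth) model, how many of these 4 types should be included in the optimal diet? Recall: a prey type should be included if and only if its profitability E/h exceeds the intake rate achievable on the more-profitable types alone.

2

Rank by E/h (kJ/min): abalone 102, crabs 81.9, sea urchins 57.7, clams 30.6. Include each in turn until the next type's E/h falls below the running intake rate.
Rate on top 1: 43.55. crabs: 81.9 > 43.55 → include.
Rate on top 2: 73.05. sea urchins: 57.7 < 73.05 → exclude; stop.
Optimal diet: abalone, crabs — 2 of 4 types.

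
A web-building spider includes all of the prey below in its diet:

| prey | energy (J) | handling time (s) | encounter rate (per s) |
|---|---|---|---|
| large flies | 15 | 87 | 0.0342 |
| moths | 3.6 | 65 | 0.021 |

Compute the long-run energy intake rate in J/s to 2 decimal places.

0.11 J/s

R = Σλ_iE_i / (1 + Σλ_ih_i)
Numerator: 0.0342×15 + 0.021×3.6 = 0.5886
Denominator: 1 + 0.0342×87 + 0.021×65 = 5.34
R = 0.5886/5.34 = 0.1102 J/s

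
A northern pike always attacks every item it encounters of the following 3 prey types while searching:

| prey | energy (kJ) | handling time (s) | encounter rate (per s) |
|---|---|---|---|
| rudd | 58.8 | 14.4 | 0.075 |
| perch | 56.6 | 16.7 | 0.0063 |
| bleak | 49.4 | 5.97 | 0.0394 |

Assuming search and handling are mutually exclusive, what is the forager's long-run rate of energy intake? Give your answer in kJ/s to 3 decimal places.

2.773 kJ/s

R = (0.075×58.8 + 0.0063×56.6 + 0.0394×49.4) / (1 + 0.075×14.4 + 0.0063×16.7 + 0.0394×5.97) = 6.713/2.42 = 2.773 kJ/s.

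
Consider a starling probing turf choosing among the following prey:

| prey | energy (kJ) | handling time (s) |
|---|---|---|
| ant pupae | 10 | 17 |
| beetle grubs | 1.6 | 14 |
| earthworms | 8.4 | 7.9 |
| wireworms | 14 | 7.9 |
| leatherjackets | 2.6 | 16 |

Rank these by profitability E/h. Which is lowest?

beetle grubs

Profitability E/h (kJ/s): ant pupae = 10/17 = 0.588, beetle grubs = 1.6/14 = 0.114, earthworms = 8.4/7.9 = 1.06, wireworms = 14/7.9 = 1.77, leatherjackets = 2.6/16 = 0.163.
Ranked: wireworms > earthworms > ant pupae > leatherjackets > beetle grubs.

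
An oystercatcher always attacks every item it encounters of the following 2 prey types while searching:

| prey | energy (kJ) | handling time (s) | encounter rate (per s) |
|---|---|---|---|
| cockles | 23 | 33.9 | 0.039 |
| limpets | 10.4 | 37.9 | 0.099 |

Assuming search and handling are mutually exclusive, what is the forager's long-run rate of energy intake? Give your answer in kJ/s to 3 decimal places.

Energy encountered per unit search time: 0.039×23 + 0.099×10.4 = 1.927 kJ/s.
Handling time per unit search time: 0.039×33.9 + 0.099×37.9 = 5.074.
Rate = 1.927/(1 + 5.074) = 0.3172 kJ/s.

0.317 kJ/s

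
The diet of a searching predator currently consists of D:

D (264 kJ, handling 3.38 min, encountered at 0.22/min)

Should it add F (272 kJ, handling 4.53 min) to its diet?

Yes

Current rate: (0.22×264)/(1 + 0.22×3.38) = 33.31 kJ/min.
Profitability of F: 272/4.53 = 60.04 kJ/min.
Since 60.04 > R, including F increases the long-run rate.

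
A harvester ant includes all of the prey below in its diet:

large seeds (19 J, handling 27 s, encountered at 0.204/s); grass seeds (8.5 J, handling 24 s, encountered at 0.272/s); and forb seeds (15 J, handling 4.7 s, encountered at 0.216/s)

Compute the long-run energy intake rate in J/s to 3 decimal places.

0.671 J/s

R = Σλ_iE_i / (1 + Σλ_ih_i)
Numerator: 0.204×19 + 0.272×8.5 + 0.216×15 = 9.428
Denominator: 1 + 0.204×27 + 0.272×24 + 0.216×4.7 = 14.05
R = 9.428/14.05 = 0.671 J/s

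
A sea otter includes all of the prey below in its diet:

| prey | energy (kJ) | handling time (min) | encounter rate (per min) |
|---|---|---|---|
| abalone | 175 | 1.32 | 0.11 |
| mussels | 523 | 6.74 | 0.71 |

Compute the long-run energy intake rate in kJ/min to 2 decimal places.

65.86 kJ/min

Energy encountered per unit search time: 0.11×175 + 0.71×523 = 390.6 kJ/min.
Handling time per unit search time: 0.11×1.32 + 0.71×6.74 = 4.931.
Rate = 390.6/(1 + 4.931) = 65.86 kJ/min.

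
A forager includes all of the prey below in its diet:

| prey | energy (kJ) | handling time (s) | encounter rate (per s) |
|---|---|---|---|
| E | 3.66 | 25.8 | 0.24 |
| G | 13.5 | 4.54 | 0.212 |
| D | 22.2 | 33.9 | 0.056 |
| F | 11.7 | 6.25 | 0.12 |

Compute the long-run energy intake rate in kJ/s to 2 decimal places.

Energy encountered per unit search time: 0.24×3.66 + 0.212×13.5 + 0.056×22.2 + 0.12×11.7 = 6.388 kJ/s.
Handling time per unit search time: 0.24×25.8 + 0.212×4.54 + 0.056×33.9 + 0.12×6.25 = 9.803.
Rate = 6.388/(1 + 9.803) = 0.5913 kJ/s.

0.59 kJ/s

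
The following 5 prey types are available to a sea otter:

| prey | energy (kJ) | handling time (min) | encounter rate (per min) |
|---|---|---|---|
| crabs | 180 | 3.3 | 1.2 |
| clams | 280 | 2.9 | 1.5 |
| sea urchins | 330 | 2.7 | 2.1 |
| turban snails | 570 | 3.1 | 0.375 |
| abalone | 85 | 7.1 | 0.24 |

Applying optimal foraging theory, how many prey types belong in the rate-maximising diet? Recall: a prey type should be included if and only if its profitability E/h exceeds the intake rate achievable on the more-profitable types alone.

Profitabilities (E/h, kJ/min): turban snails 184, sea urchins 122, clams 96.6, crabs 54.5, abalone 12. Add prey in this order while the next type's profitability exceeds the intake rate on those already taken.
Rate on top 1: 98.84. sea urchins: 122 > 98.84 → include.
Rate on top 2: 115.8. clams: 96.6 < 115.8 → exclude; stop.
Optimal diet: turban snails, sea urchins — 2 of 5 types.

2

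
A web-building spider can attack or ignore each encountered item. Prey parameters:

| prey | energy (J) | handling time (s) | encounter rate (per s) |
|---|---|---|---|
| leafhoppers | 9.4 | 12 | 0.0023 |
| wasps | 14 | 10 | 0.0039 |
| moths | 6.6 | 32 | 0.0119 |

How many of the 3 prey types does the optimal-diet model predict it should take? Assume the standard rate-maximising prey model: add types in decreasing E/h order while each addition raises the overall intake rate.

E/h in descending order: wasps 1.4, leafhoppers 0.783, moths 0.206 J/s. The optimal diet is the largest prefix of this list for which every included type satisfies E_i/h_i > R on the types above it.
Rate on top 1: 0.05255. leafhoppers: 0.783 > 0.05255 → include.
Rate on top 2: 0.07146. moths: 0.206 > 0.07146 → include.
Optimal diet: wasps, leafhoppers, moths — 3 of 3 types.

3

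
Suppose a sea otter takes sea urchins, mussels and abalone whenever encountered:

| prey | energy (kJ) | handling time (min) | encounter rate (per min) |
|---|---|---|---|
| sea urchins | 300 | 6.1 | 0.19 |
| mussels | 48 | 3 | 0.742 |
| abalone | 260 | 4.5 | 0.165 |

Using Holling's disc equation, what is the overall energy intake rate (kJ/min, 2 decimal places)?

26.43 kJ/min

R = Σλ_iE_i / (1 + Σλ_ih_i)
Numerator: 0.19×300 + 0.742×48 + 0.165×260 = 135.5
Denominator: 1 + 0.19×6.1 + 0.742×3 + 0.165×4.5 = 5.128
R = 135.5/5.128 = 26.43 kJ/min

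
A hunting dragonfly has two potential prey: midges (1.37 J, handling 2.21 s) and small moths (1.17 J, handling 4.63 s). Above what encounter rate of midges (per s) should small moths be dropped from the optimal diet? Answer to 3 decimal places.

0.311 per s

At the threshold, the rate on midges alone equals the profitability of small moths: λ·1.37/(1 + λ·2.21) = 1.17/4.63 = 0.2527.
Rearranging, λ(1.37 − 0.2527×2.21) = 0.2527, so λ = 0.2527/0.8115 = 0.3114 per s.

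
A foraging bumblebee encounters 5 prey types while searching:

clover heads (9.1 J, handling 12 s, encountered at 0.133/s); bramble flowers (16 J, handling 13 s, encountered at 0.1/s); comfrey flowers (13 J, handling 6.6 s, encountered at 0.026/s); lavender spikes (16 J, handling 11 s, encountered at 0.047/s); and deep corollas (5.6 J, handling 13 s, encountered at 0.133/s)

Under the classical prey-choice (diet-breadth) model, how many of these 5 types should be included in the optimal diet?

3

Rank by E/h (J/s): comfrey flowers 1.97, lavender spikes 1.45, bramble flowers 1.23, clover heads 0.758, deep corollas 0.431. Include each in turn until the next type's E/h falls below the running intake rate.
Rate on top 1: 0.2885. lavender spikes: 1.45 > 0.2885 → include.
Rate on top 2: 0.6455. bramble flowers: 1.23 > 0.6455 → include.
Rate on top 3: 0.9001. clover heads: 0.758 < 0.9001 → exclude; stop.
Optimal diet: comfrey flowers, lavender spikes, bramble flowers — 3 of 5 types.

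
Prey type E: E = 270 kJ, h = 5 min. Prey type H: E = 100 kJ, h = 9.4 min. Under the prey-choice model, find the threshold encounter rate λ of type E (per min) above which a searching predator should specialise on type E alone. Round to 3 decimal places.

0.049 per min

At the threshold, the rate on type E alone equals the profitability of type H: λ·270/(1 + λ·5) = 100/9.4 = 10.64.
Rearranging, λ(270 − 10.64×5) = 10.64, so λ = 10.64/216.8 = 0.04907 per min.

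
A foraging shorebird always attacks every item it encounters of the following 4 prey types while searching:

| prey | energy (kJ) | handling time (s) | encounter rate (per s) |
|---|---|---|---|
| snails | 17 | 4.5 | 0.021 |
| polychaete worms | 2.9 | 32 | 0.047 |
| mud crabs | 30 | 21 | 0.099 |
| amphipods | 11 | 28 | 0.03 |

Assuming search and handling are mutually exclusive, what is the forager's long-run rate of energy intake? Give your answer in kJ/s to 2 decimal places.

Energy encountered per unit search time: 0.021×17 + 0.047×2.9 + 0.099×30 + 0.03×11 = 3.793 kJ/s.
Handling time per unit search time: 0.021×4.5 + 0.047×32 + 0.099×21 + 0.03×28 = 4.518.
Rate = 3.793/(1 + 4.518) = 0.6875 kJ/s.

0.69 kJ/s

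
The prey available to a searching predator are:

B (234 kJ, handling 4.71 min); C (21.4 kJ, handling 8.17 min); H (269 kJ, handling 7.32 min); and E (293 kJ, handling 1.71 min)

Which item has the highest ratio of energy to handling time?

In descending order of E/h:
E: 293/1.71 = 171 kJ/min
B: 234/4.71 = 49.7 kJ/min
H: 269/7.32 = 36.7 kJ/min
C: 21.4/8.17 = 2.62 kJ/min

E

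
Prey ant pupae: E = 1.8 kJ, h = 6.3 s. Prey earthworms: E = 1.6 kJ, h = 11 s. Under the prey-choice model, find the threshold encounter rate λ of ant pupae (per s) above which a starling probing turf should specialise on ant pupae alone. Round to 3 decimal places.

0.165 per s

At the threshold, the rate on ant pupae alone equals the profitability of earthworms: λ·1.8/(1 + λ·6.3) = 1.6/11 = 0.1455.
Rearranging, λ(1.8 − 0.1455×6.3) = 0.1455, so λ = 0.1455/0.8836 = 0.1646 per s.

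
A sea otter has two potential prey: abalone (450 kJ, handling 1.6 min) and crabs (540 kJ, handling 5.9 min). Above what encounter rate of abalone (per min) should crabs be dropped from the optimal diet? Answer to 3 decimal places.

Drop crabs once their profitability E₂/h₂ falls below the rate achievable on abalone alone: E₂/h₂ = λE₁/(1 + λh₁).
Solve for λ: λE₁h₂ = E₂(1 + λh₁) → λ(E₁h₂ − E₂h₁) = E₂ → λ = E₂/(E₁h₂ − E₂h₁).
λ = 540/(450×5.9 − 540×1.6) = 540/1791 = 0.3015 per min.

0.302 per min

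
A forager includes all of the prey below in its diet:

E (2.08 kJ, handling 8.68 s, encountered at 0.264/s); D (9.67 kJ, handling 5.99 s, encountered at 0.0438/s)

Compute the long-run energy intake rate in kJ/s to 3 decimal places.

Energy encountered per unit search time: 0.264×2.08 + 0.0438×9.67 = 0.9727 kJ/s.
Handling time per unit search time: 0.264×8.68 + 0.0438×5.99 = 2.554.
Rate = 0.9727/(1 + 2.554) = 0.2737 kJ/s.

0.274 kJ/s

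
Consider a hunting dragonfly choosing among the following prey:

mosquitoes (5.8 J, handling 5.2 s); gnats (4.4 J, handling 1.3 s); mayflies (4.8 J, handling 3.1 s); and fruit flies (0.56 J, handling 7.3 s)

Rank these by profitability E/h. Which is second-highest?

In descending order of E/h:
gnats: 4.4/1.3 = 3.38 J/s
mayflies: 4.8/3.1 = 1.55 J/s
mosquitoes: 5.8/5.2 = 1.12 J/s
fruit flies: 0.56/7.3 = 0.0767 J/s

mayflies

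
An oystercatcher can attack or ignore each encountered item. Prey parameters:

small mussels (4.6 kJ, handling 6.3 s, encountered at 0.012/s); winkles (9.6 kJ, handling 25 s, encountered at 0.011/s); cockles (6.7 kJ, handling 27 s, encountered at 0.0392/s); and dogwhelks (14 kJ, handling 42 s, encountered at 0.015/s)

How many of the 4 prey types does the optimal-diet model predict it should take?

E/h in descending order: small mussels 0.73, winkles 0.384, dogwhelks 0.333, cockles 0.248 kJ/s. The optimal diet is the largest prefix of this list for which every included type satisfies E_i/h_i > R on the types above it.
Rate on top 1: 0.05132. winkles: 0.384 > 0.05132 → include.
Rate on top 2: 0.1191. dogwhelks: 0.333 > 0.1191 → include.
Rate on top 3: 0.1872. cockles: 0.248 > 0.1872 → include.
Optimal diet: small mussels, winkles, dogwhelks, cockles — 4 of 4 types.

4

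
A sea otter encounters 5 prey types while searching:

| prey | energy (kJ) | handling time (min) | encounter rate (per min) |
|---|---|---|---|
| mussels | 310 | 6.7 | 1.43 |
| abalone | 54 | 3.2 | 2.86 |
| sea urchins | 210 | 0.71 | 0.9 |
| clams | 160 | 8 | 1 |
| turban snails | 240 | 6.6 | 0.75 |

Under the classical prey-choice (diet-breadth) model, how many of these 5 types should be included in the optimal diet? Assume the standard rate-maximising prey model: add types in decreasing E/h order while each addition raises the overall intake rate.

1

Rank by E/h (kJ/min): sea urchins 296, mussels 46.3, turban snails 36.4, clams 20, abalone 16.9. Include each in turn until the next type's E/h falls below the running intake rate.
Rate on top 1: 115.3. mussels: 46.3 < 115.3 → exclude; stop.
Optimal diet: sea urchins — 1 of 5 types.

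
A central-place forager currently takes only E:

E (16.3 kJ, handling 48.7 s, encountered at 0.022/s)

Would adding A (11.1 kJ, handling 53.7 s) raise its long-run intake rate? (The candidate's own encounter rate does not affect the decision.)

Yes

Current rate: (0.022×16.3)/(1 + 0.022×48.7) = 0.1731 kJ/s.
Profitability of A: 11.1/53.7 = 0.2067 kJ/s.
Since 0.2067 > R, including A increases the long-run rate.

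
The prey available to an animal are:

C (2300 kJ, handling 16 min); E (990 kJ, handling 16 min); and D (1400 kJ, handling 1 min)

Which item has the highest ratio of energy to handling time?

In descending order of E/h:
D: 1400/1 = 1.4e+03 kJ/min
C: 2300/16 = 144 kJ/min
E: 990/16 = 61.9 kJ/min

D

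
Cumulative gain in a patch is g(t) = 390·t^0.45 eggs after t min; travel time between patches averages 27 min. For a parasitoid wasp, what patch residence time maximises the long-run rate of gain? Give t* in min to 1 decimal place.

22.1 min

By the marginal value theorem, leave when the instantaneous gain rate g'(t) equals the habitat-wide average g(t)/(T + t).
g'(t) = 0.45·390·t^-0.55. Setting 0.45·390·t^-0.55 = 390·t^0.45/(27+t) gives 0.45(27+t) = t, so 0.55·t = 0.45×27.
t* = 0.45×27/0.55 = 22.09 min.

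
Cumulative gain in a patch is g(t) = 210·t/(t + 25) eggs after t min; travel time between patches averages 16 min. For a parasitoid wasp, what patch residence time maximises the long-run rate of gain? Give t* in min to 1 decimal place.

Maximise g(t)/(T+t): set derivative to zero → g'(t)(T+t) = g(t).
g'(t) = 210·25/(t + 25)². Setting 210·25/(t+25)² = 210t/[(t+25)(16+t)] gives 25(16+t) = t(t+25), so t² = 25×16 = 400.
t* = √400 = 20 min.

20.0 min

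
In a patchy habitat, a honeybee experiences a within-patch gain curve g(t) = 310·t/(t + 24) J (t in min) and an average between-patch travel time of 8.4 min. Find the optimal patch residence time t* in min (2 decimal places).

14.20 min

By the marginal value theorem, leave when the instantaneous gain rate g'(t) equals the habitat-wide average g(t)/(T + t).
g'(t) = 310·24/(t + 24)². Setting 310·24/(t+24)² = 310t/[(t+24)(8.4+t)] gives 24(8.4+t) = t(t+24), so t² = 24×8.4 = 201.6.
t* = √201.6 = 14.2 min.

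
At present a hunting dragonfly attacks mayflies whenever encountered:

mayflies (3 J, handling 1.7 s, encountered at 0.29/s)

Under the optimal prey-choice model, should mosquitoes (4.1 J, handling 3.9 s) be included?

Yes

On mayflies alone, R = ΣλE/(1+Σλh) = 0.87/1.493 = 0.5827 J/s.
mosquitoes: E/h = 4.1/3.9 = 1.051 J/s.
1.051 > 0.5827, so adding mosquitoes raises the average — include it.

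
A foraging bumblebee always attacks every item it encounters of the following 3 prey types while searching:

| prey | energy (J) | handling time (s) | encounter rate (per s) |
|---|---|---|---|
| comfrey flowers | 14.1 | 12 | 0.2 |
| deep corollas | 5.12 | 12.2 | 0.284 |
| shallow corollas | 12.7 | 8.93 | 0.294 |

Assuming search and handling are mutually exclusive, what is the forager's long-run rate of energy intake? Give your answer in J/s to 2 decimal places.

R = (0.2×14.1 + 0.284×5.12 + 0.294×12.7) / (1 + 0.2×12 + 0.284×12.2 + 0.294×8.93) = 8.008/9.49 = 0.8438 J/s.

0.84 J/s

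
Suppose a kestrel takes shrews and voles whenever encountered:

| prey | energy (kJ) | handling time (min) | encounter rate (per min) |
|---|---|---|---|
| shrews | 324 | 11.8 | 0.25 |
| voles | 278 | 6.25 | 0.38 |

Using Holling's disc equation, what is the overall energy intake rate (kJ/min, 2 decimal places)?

29.51 kJ/min

R = Σλ_iE_i / (1 + Σλ_ih_i)
Numerator: 0.25×324 + 0.38×278 = 186.6
Denominator: 1 + 0.25×11.8 + 0.38×6.25 = 6.325
R = 186.6/6.325 = 29.51 kJ/min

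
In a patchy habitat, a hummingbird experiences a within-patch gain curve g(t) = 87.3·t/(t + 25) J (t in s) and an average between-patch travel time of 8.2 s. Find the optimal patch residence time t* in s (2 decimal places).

14.32 s

Optimal t* satisfies g'(t*) = g(t*)/(T + t*).
g'(t) = 87.3·25/(t + 25)². Setting 87.3·25/(t+25)² = 87.3t/[(t+25)(8.2+t)] gives 25(8.2+t) = t(t+25), so t² = 25×8.2 = 205.
t* = √205 = 14.32 s.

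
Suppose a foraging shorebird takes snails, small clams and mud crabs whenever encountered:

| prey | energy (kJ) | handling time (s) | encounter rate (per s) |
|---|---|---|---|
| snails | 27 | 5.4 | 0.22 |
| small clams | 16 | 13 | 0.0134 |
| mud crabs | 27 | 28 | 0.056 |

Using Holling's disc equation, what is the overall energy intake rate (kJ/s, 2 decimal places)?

Energy encountered per unit search time: 0.22×27 + 0.0134×16 + 0.056×27 = 7.666 kJ/s.
Handling time per unit search time: 0.22×5.4 + 0.0134×13 + 0.056×28 = 2.93.
Rate = 7.666/(1 + 2.93) = 1.951 kJ/s.

1.95 kJ/s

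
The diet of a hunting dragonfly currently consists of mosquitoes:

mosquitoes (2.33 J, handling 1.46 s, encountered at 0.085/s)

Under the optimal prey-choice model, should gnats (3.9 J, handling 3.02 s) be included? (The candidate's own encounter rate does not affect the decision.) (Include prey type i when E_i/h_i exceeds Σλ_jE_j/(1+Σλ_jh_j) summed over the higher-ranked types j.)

Current rate: (0.085×2.33)/(1 + 0.085×1.46) = 0.1762 J/s.
Profitability of gnats: 3.9/3.02 = 1.291 J/s.
1.291 > 0.1762, so adding gnats raises the average — include it.

Yes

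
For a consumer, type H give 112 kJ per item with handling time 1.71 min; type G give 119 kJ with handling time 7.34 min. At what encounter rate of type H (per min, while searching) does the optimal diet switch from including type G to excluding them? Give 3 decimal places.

0.192 per min

The zero-one rule: include type G iff E₂/h₂ > λE₁/(1+λh₁). Equality gives the switch point.
λE₁h₂ = E₂ + λE₂h₁ ⇒ λ = E₂/(E₁h₂ − E₂h₁) = 119/(822.1 − 203.5) = 0.1924 per min.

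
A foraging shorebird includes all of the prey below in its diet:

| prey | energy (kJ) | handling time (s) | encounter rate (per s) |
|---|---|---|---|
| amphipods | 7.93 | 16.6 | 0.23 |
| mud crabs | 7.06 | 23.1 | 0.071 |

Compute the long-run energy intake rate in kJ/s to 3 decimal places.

R = (0.23×7.93 + 0.071×7.06) / (1 + 0.23×16.6 + 0.071×23.1) = 2.325/6.458 = 0.36 kJ/s.

0.360 kJ/s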